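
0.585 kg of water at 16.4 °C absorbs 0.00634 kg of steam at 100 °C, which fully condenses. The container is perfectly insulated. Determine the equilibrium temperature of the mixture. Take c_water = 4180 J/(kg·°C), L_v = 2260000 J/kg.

Conservation of energy gives ΣQ = 0:
steam→water at 100 °C releases m L_v = 0.00634×2260000 = 14328
  condensed water 100 °C→T: 26.5(T − 100)
  water warms: 0.585×4180×(T − 16.4) = 2445.3(T − 16.4)
2471.8 T = 14328 + 2650.1 + 40103 = 57081
T ≈ 23.09 °C (< 100 °C, so full condensation is consistent).

T_f ≈ 23.1 °C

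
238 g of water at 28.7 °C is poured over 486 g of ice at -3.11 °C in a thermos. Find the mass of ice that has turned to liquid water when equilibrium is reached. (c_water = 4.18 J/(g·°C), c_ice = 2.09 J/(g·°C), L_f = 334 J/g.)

Cooling the water to 0 °C releases 238·4.18·28.7 = 28552 J.
Of that, 486·2.09·3.11 = 3159 J goes to bring the ice to 0 °C, leaving 25393 J.
Fully melting the ice requires m_ice L_f = 486·334 = 162324 J.
That's not enough to melt it all — equilibrium is at 0 °C with ice remaining.
Mass melted = 25393/334 ≈ 76.03 g.

m_melted ≈ 76 g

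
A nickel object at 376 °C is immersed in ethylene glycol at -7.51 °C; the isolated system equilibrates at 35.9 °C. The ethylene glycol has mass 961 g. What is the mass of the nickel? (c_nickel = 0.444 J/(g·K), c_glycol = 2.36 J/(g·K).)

m ≈ 652 g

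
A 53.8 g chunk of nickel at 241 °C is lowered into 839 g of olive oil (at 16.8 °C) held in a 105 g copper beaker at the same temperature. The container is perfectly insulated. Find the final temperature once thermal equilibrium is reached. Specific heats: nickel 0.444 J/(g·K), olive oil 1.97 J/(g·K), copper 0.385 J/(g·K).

Heat gained plus heat lost sum to zero:
53.8×0.444×(T − 241) + 839×1.97×(T − 16.8) + 105×0.385×(T − 16.8) = 0
23.89(T − 241) + 1652.8(T − 16.8) + 40.43(T − 16.8) = 0
(23.89 + 1652.8 + 40.43) T = 23.89×241 + 1652.8×16.8 + 40.43×16.8
T ≈ 19.92 °C

T_f ≈ 19.9 °C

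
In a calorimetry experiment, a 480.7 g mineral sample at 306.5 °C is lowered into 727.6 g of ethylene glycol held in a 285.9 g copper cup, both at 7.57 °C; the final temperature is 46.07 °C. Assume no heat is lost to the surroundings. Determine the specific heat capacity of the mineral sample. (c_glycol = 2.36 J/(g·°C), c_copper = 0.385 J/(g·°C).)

c ≈ 0.562 J/(g·°C)

Heat gained plus heat lost sum to zero:
480.7·c·(46.07 − 306.5) + 727.6·2.36·(46.07 − 7.57) + 285.9·0.385·(46.07 − 7.57) = 0
-125189 c = -70347
c = -70347/-125189 ≈ 0.5619 J/(g·°C)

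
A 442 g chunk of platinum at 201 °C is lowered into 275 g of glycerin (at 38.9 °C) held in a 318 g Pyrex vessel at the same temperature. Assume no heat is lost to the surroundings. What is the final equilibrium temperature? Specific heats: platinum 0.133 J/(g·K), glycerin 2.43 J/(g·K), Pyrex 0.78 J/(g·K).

T_f ≈ 48.7 °C

T_f is the heat-capacity-weighted average of the initial temperatures:
T_f = (58.79*201 + 668.25*38.9 + 248.04*38.9) / (58.79 + 668.25 + 248.04)
    = 47460 / 975.08 ≈ 48.67 °C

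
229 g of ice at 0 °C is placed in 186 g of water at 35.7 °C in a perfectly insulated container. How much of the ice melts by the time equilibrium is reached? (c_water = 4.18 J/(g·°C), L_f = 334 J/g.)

Water can give up m c ΔT = 186·4.18·35.7 = 27756 J before reaching 0 °C.
Melting all 229 g of ice would need 229·334 = 76486 J.
That's not enough to melt it all — equilibrium is at 0 °C with ice remaining.
m_melted·334 = 27756  ⇒  m_melted ≈ 83.1 g.

m_melted ≈ 83.1 g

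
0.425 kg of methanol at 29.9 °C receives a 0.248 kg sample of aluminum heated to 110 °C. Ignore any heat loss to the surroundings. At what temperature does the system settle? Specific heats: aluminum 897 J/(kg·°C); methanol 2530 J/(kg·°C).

T_f ≈ 43.6 °C

Set heat shed by the hot body equal to heat absorbed by the cold body:
0.248*897*(110 − T) = 0.425*2530*(T − 29.9)
222.46(110 − T) = 1075.2(T − 29.9)
1297.7 T = 56620  ⇒  T ≈ 43.63 °C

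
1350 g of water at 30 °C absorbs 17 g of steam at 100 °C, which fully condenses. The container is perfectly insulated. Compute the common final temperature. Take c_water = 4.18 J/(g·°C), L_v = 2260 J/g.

T_f ≈ 37.6 °C

Let T be the final temperature. ΣQ_i = 0:
steam→water at 100 °C releases m L_v = 17·2260 = 38420
  condensate cools 100→T: 17·4.18·(T − 100) = 71.06(T − 100)
  original water: 5643(T − 30)
5714.1 T = 38420 + 7106 + 169290 = 214816
T ≈ 37.59 °C, under the boiling point, so the assumption holds.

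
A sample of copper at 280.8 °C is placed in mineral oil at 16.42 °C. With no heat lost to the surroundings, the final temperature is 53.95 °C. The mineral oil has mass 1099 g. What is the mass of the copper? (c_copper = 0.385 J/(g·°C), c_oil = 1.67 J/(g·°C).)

m ≈ 789 g

Conservation of energy gives ΣQ = 0:
m·0.385·(53.95 − 280.8) + 1099·1.67·(53.95 − 16.42) = 0
-87.34 m = -68880
m = -68880/-87.34 ≈ 788.7 g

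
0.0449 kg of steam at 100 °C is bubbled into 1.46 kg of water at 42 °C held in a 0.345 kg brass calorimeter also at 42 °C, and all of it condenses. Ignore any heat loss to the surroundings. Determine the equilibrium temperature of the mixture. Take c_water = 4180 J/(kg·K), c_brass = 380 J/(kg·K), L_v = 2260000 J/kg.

T_f ≈ 59.5 °C

Net heat exchanged in the isolated system is zero:
steam→water at 100 °C releases m L_v = 0.0449×2260000 = 101474; condensed water 100 °C→T: 187.68(T − 100); water warms: 1.46×4180×(T − 42) = 6102.8(T − 42); cup: 131.1(T − 42)
6421.6 T = 101474 + 18768 + 261824 = 382066
T ≈ 59.50 °C, under the boiling point, so the assumption holds.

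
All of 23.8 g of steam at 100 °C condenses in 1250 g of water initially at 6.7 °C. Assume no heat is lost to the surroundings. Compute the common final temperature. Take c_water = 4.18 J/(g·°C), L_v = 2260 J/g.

Net heat exchanged in the isolated system is zero:
condense steam: −23.8·2260 = −53788
  condensate cools 100→T: 23.8·4.18·(T − 100) = 99.48(T − 100)
  water warms: 1250·4.18·(T − 6.7) = 5225(T − 6.7)
5324.5 T = 53788 + 9948.4 + 35008 = 98744
T ≈ 18.55 °C (< 100 °C, so full condensation is consistent).

T_f ≈ 18.5 °C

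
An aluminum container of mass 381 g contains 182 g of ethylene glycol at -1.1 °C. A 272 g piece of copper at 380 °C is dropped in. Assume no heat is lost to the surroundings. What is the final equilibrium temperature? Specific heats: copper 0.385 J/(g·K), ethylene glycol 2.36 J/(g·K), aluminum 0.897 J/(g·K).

T_f ≈ 44.5 °C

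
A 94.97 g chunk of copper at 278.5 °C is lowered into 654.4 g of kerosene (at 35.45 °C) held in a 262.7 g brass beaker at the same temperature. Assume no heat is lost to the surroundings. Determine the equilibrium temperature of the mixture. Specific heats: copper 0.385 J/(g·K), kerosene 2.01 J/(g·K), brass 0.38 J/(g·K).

T_f ≈ 41.6 °C

Heat gained plus heat lost sum to zero:
94.97×0.385×(T − 278.5) + 654.4×2.01×(T − 35.45) + 262.7×0.38×(T − 35.45) = 0
1451.7 T = 60351
T = 60351/1451.7 ≈ 41.57 °C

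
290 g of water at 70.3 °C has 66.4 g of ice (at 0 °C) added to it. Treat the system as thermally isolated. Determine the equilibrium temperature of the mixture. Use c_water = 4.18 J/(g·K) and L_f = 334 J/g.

T_f ≈ 42.3 °C

Taking heat into each body as positive, Σ m c ΔT = 0:
fusion: m_ice L_f = 66.4×334 = 22178
  warm the meltwater: 277.55 T
  water: 1212.2(T − 70.3)
1489.8 T = 85218 − 22178 = 63040
T ≈ 42.32 °C — above 0 °C, consistent with complete melting.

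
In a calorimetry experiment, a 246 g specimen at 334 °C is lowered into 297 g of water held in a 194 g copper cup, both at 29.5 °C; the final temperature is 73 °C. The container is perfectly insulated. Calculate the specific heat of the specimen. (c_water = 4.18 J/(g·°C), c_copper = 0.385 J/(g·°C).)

Heat gained plus heat lost sum to zero:
246·c·(73 − 334) + 297·4.18·(73 − 29.5) + 194·0.385·(73 − 29.5) = 0
-64206 c = -57253
c = -57253/-64206 ≈ 0.8917 J/(g·°C)

c ≈ 0.892 J/(g·°C)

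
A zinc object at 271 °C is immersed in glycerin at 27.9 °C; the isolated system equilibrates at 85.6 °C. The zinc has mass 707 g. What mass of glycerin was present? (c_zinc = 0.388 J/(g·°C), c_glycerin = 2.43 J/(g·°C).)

Setting the total heat transfer to zero:
707·0.388·(85.6 − 271) + m·2.43·(85.6 − 27.9) = 0
140.21 m = 50858
m = 50858/140.21 ≈ 362.7 g

m ≈ 363 g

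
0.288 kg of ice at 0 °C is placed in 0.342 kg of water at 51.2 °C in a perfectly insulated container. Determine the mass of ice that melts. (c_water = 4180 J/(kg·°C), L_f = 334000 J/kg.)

Water can give up m c ΔT = 0.342·4180·51.2 = 73193 J before reaching 0 °C.
Melting all 0.288 kg of ice would need 0.288·334000 = 96192 J.
Since 73193 < 96192 J, not all the ice melts; equilibrium is at 0 °C.
m_melt = 73193 / L_f = 0.2191 kg.

m_melted ≈ 0.219 kg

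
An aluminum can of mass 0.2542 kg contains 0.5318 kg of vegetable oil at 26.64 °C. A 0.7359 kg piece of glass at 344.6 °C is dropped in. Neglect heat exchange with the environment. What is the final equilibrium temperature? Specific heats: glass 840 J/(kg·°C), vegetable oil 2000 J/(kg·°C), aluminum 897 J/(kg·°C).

T_f ≈ 129.6 °C

Setting the total heat transfer to zero:
0.7359*840*(T − 344.6) + 0.5318*2000*(T − 26.64) + 0.2542*897*(T − 26.64) = 0
(618.16 + 1063.6 + 228.02) T = 618.16*344.6 + 1063.6*26.64 + 228.02*26.64
T ≈ 129.56 °C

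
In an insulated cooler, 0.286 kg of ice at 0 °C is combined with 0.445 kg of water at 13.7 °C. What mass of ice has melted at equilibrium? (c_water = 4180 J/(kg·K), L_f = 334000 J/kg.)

Water can give up m c ΔT = 0.445·4180·13.7 = 25483 J before reaching 0 °C.
To melt every bit of ice: 0.286·334000 = 95524 J.
25483 J < 95524 J, so only part of the ice melts and the system sits at 0 °C.
m_melted·334000 = 25483  ⇒  m_melted ≈ 0.0763 kg.

m_melted ≈ 0.0763 kg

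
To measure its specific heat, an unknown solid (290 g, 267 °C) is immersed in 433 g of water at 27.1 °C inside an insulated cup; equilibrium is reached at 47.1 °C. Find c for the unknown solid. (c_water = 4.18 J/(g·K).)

Net heat exchanged in the isolated system is zero:
290×c×(47.1 − 267) + 433×4.18×(47.1 − 27.1) = 0
-63771 c = -36199
c = -36199/-63771 ≈ 0.5676 J/(g·K)

c ≈ 0.568 J/(g·K)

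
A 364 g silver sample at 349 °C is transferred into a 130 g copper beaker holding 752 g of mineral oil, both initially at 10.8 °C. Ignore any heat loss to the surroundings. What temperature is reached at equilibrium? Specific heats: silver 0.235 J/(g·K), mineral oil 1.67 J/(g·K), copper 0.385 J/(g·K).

T_f ≈ 31.6 °C

Heat gained plus heat lost sum to zero:
364·0.235·(T − 349) + 752·1.67·(T − 10.8) + 130·0.385·(T − 10.8) = 0
85.54(T − 349) + 1255.8(T − 10.8) + 50.05(T − 10.8) = 0
(85.54 + 1255.8 + 50.05) T = 85.54·349 + 1255.8·10.8 + 50.05·10.8
T ≈ 31.59 °C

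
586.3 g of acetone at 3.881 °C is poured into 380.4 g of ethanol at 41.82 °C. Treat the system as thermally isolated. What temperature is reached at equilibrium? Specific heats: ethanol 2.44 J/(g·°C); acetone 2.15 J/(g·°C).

With ΣQ=0 the equilibrium temperature is the m·c-weighted mean:
T_f = (928.18*41.82 + 1260.5*3.881) / (928.18 + 1260.5)
    = 43708 / 2188.7 ≈ 19.97 °C

T_f ≈ 20.0 °C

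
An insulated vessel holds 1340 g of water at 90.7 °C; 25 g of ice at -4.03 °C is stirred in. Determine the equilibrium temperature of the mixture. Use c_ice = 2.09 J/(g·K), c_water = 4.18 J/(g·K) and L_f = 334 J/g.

T_f ≈ 87.5 °C

Heat gained plus heat lost sum to zero:
warm ice to 0 °C: 25·2.09·(0 − (-4.03)) = 210.57; latent heat to melt: 25·334 = 8350; meltwater 0→T: 25·4.18·T = 104.5 T; water cools: 1340·4.18·(T − 90.7) = 5601.2(T − 90.7)
5705.7 T = 508029 − 8560.6 = 499468
T ≈ 87.54 °C — above 0 °C, consistent with complete melting.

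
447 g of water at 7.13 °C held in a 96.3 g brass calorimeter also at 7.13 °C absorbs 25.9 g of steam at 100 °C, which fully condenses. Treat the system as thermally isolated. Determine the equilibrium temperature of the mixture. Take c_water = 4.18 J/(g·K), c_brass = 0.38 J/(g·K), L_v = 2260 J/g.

T_f ≈ 41.2 °C

Energy balance with sensible and latent terms:
steam→water at 100 °C releases m L_v = 25.9×2260 = 58534
  condensed water 100 °C→T: 108.26(T − 100)
  water warms: 447×4.18×(T − 7.13) = 1868.5(T − 7.13)
  brass cup: 96.3×0.38×(T − 7.13) = 36.59(T − 7.13)
2013.3 T = 58534 + 10826 + 13583 = 82943
T ≈ 41.20 °C, under the boiling point, so the assumption holds.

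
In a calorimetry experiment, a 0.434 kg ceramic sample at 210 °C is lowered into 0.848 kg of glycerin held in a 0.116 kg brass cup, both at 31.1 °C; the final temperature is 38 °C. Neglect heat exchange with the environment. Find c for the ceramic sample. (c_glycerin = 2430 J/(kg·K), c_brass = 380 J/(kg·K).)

Setting the total heat transfer to zero:
0.434·c·(38 − 210) + 0.848·2430·(38 − 31.1) + 0.116·380·(38 − 31.1) = 0
-74.65 c = -14523
c = -14523/-74.65 ≈ 194.5 J/(kg·K)

c ≈ 195 J/(kg·K)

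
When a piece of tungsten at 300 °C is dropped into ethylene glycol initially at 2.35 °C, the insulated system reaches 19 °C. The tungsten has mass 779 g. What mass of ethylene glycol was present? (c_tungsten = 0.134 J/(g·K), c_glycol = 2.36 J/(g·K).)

m ≈ 746 g

Let T be the final temperature. ΣQ_i = 0:
779·0.134·(19 − 300) + m·2.36·(19 − 2.35) = 0
39.29 m = 29332
m = 29332/39.29 ≈ 746.5 g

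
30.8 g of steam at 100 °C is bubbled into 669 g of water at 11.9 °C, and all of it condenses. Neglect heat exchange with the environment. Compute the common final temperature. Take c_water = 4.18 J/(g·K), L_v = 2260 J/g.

T_f ≈ 39.6 °C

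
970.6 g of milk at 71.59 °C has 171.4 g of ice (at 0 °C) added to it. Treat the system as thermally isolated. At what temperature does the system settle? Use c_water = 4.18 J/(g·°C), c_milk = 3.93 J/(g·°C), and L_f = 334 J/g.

Net heat exchanged in the isolated system is zero:
latent heat to melt: 171.4·334 = 57248
  meltwater 0→T: 171.4·4.18·T = 716.45 T
  milk: 3814.5(T − 71.59)
4530.9 T = 273077 − 57248 = 215829
T ≈ 47.63 °C. Since T > 0 °C, the all-ice-melts assumption holds.

T_f ≈ 47.6 °C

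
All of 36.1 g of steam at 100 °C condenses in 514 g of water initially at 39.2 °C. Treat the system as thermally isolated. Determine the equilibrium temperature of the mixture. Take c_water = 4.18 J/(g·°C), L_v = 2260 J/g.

Energy conservation, ΣQ = 0:
steam→water at 100 °C releases m L_v = 36.1·2260 = 81586
  condensate cools 100→T: 36.1·4.18·(T − 100) = 150.9(T − 100)
  original water: 2148.5(T − 39.2)
2299.4 T = 81586 + 15090 + 84222 = 180898
T ≈ 78.67 °C — below 100 °C, confirming all the steam condensed.

T_f ≈ 78.7 °C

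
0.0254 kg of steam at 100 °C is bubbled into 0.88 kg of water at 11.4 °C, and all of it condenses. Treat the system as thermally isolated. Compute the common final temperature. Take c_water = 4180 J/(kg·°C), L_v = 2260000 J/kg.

T_f ≈ 29.1 °C

Net heat exchanged in the isolated system is zero:
steam→water at 100 °C releases m L_v = 0.0254×2260000 = 57404
  condensed water 100 °C→T: 106.17(T − 100)
  original water: 3678.4(T − 11.4)
3784.6 T = 57404 + 10617 + 41934 = 109955
T ≈ 29.05 °C — below 100 °C, confirming all the steam condensed.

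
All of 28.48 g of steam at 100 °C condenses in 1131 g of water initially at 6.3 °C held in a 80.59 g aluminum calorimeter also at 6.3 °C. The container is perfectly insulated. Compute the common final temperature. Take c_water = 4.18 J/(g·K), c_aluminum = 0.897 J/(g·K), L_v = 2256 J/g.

T_f ≈ 21.6 °C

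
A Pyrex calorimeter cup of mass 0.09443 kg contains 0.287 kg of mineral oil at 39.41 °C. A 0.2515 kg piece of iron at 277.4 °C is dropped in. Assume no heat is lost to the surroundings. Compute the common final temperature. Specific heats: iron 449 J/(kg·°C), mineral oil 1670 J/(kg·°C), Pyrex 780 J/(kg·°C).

T_f ≈ 79.8 °C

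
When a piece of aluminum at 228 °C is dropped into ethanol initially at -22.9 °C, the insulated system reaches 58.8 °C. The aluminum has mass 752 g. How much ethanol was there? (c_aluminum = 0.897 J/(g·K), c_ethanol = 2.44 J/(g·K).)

m ≈ 573 g

|Q_aluminum| = |Q_ethanol|:
752·0.897·(228 − 58.8) = m·2.44·(58.8 − (-22.9))
199.35 m = 114133  ⇒  m ≈ 572.5 g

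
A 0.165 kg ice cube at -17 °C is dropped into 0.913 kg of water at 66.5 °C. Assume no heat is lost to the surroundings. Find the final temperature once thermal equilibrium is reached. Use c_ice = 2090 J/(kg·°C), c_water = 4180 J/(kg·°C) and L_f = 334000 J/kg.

Let T be the final temperature. ΣQ_i = 0:
ice -17→0 °C: 0.165·2090·17 = 5862.5; latent heat to melt: 0.165·334000 = 55110; meltwater 0→T: 0.165·4180·T = 689.7 T; water: 3816.3(T − 66.5)
4506 T = 253787 − 60972 = 192814
T ≈ 42.79 °C — above 0 °C, consistent with complete melting.

T_f ≈ 42.8 °C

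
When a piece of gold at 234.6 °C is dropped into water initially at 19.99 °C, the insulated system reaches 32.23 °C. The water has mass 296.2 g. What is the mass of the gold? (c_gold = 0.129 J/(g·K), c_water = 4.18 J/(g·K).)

|Q_gold| = |Q_water|:
m×0.129×(234.6 − 32.23) = 296.2×4.18×(32.23 − 19.99)
26.11 m = 15155  ⇒  m ≈ 580.5 g

m ≈ 581 g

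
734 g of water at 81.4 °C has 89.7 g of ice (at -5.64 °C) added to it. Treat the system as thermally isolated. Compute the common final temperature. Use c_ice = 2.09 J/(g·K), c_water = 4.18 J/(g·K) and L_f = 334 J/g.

Sum of m c ΔT and latent-heat terms is zero:
warm ice to 0 °C: 89.7·2.09·(0 − (-5.64)) = 1057.3; latent heat to melt: 89.7·334 = 29960; warm the meltwater: 374.95 T; water: 3068.1(T − 81.4)
3443.1 T = 249745 − 31017 = 218728
T ≈ 63.53 °C (positive, so assuming full melt was valid).

T_f ≈ 63.5 °C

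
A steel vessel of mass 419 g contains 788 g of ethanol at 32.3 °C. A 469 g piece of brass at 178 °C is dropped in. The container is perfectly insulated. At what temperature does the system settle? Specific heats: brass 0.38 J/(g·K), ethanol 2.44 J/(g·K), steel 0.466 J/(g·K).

T_f ≈ 43.6 °C

Energy conservation, ΣQ = 0:
469·0.38·(T − 178) + 788·2.44·(T − 32.3) + 419·0.466·(T − 32.3) = 0
178.22(T − 178) + 1922.7(T − 32.3) + 195.25(T − 32.3) = 0
2296.2 T = 100134
T = 100134 / 2296.2 = 43.6 °C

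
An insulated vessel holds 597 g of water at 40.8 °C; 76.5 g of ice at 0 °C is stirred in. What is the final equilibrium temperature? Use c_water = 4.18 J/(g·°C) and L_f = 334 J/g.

T_f ≈ 27.1 °C

Setting the total heat transfer to zero:
latent heat to melt: 76.5·334 = 25551; meltwater 0→T: 76.5·4.18·T = 319.77 T; water: 2495.5(T − 40.8)
2815.2 T = 101815 − 25551 = 76264
T ≈ 27.09 °C. Since T > 0 °C, the all-ice-melts assumption holds.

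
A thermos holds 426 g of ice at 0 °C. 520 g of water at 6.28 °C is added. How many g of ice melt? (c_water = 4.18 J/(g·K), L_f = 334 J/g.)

Heat available from the water dropping to 0 °C: 520×4.18×6.28 = 13650 J.
Melting all 426 g of ice would need 426×334 = 142284 J.
13650 J < 142284 J, so only part of the ice melts and the system sits at 0 °C.
m_melt = 13650 / L_f = 40.87 g.

m_melted ≈ 40.9 g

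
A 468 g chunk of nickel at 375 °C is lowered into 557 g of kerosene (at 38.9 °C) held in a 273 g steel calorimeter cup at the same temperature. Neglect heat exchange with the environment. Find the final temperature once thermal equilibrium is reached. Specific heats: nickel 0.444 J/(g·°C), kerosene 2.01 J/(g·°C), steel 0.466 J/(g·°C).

Conservation of energy gives ΣQ = 0:
468*0.444*(T − 375) + 557*2.01*(T − 38.9) + 273*0.466*(T − 38.9) = 0
1454.6 T = 126422
T = 126422/1454.6 ≈ 86.91 °C

T_f ≈ 86.9 °C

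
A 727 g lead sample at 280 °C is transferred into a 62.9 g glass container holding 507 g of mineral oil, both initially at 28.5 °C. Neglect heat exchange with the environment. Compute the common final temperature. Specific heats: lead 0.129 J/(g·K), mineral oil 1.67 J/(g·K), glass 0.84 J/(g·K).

T_f ≈ 52.2 °C

Net heat exchanged in the isolated system is zero:
727×0.129×(T − 280) + 507×1.67×(T − 28.5) + 62.9×0.84×(T − 28.5) = 0
993.31 T = 51896
T ≈ 52.25 °C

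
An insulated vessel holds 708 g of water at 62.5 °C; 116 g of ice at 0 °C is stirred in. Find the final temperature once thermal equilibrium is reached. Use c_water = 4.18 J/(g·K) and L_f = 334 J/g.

Energy balance with sensible and latent terms:
latent heat to melt: 116×334 = 38744; meltwater 0→T: 116×4.18×T = 484.88 T; water: 2959.4(T − 62.5)
3444.3 T = 184965 − 38744 = 146221
T ≈ 42.45 °C. Since T > 0 °C, the all-ice-melts assumption holds.

T_f ≈ 42.5 °C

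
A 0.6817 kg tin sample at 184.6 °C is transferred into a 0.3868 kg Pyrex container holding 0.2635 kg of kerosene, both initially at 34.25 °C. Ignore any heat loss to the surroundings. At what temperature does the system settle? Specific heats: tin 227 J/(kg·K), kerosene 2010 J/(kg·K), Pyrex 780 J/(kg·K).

T_f is the heat-capacity-weighted average of the initial temperatures:
T_f = (154.75×184.6 + 529.63×34.25 + 301.7×34.25) / (154.75 + 529.63 + 301.7)
    = 57039 / 986.08 ≈ 57.84 °C

T_f ≈ 57.8 °C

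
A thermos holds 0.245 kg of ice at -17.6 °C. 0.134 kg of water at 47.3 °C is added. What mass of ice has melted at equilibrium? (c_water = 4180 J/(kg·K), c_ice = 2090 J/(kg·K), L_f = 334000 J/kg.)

m_melted ≈ 0.0523 kg

Heat available from the water dropping to 0 °C: 0.134×4180×47.3 = 26494 J.
Warming the ice to 0 °C takes 0.245×2090×17.6 = 9012.1 J, leaving 17482 J for melting.
To melt every bit of ice: 0.245×334000 = 81830 J.
That's not enough to melt it all — equilibrium is at 0 °C with ice remaining.
Mass melted = 17482/334000 ≈ 0.05234 kg.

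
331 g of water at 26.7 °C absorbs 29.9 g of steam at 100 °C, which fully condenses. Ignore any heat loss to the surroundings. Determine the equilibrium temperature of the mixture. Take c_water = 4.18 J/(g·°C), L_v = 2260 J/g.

T_f ≈ 77.6 °C

Let T be the final temperature. ΣQ_i = 0:
steam→water at 100 °C releases m L_v = 29.9×2260 = 67574
  condensed water 100 °C→T: 124.98(T − 100)
  water warms: 331×4.18×(T − 26.7) = 1383.6(T − 26.7)
1508.6 T = 67574 + 12498 + 36942 = 117014
T ≈ 77.57 °C, under the boiling point, so the assumption holds.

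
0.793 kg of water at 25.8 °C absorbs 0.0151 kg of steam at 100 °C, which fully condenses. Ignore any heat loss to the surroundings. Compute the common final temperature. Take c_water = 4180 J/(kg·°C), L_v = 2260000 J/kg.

T_f ≈ 37.3 °C

Heat gained plus heat lost sum to zero:
condense steam: −0.0151×2260000 = −34126; condensate cools 100→T: 0.0151×4180×(T − 100) = 63.12(T − 100); original water: 3314.7(T − 25.8)
3377.9 T = 34126 + 6311.8 + 85520 = 125958
T ≈ 37.29 °C — below 100 °C, confirming all the steam condensed.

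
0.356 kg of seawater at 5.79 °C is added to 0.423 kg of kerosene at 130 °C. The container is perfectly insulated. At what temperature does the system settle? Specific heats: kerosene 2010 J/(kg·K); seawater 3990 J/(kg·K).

Heat lost by the kerosene equals heat gained by the seawater:
0.423·2010·(130 − T) = 0.356·3990·(T − 5.79)
850.23(130 − T) = 1420.4(T − 5.79)
2270.7 T = 118754  ⇒  T ≈ 52.30 °C

T_f ≈ 52.3 °C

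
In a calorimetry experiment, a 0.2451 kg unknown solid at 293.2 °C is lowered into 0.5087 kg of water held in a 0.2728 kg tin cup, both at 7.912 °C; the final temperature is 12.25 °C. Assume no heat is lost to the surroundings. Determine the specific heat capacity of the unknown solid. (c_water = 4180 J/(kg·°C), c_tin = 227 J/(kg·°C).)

c ≈ 138 J/(kg·°C)

Energy conservation, ΣQ = 0:
0.2451·c·(12.25 − 293.2) + 0.5087·4180·(12.25 − 7.912) + 0.2728·227·(12.25 − 7.912) = 0
-68.86 c = -9492.8
c = -9492.8/-68.86 ≈ 137.9 J/(kg·°C)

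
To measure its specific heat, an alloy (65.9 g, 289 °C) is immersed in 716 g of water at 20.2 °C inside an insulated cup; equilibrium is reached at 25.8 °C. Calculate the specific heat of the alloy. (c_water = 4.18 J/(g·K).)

c ≈ 0.966 J/(g·K)

Let T be the final temperature. ΣQ_i = 0:
65.9·c·(25.8 − 289) + 716·4.18·(25.8 − 20.2) = 0
-17345 c = -16760
c = -16760/-17345 ≈ 0.9663 J/(g·K)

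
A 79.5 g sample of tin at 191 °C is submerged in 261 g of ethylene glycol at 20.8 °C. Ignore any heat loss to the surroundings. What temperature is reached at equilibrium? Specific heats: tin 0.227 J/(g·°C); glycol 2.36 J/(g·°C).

Energy conservation, ΣQ = 0:
79.5*0.227*(T − 191) + 261*2.36*(T − 20.8) = 0
634.01 T = 16259
T = 16259/634.01 ≈ 25.64 °C

T_f ≈ 25.6 °C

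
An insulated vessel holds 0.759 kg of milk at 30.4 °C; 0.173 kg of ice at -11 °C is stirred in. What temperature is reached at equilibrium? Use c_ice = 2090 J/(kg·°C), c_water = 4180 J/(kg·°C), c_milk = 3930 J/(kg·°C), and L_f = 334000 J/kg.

T_f ≈ 7.8 °C

Heat gained plus heat lost sum to zero:
ice -11→0 °C: 0.173×2090×11 = 3977.3
  melt ice: 0.173×334000 = 57782
  warm the meltwater: 723.14 T
  milk cools: 0.759×3930×(T − 30.4) = 2982.9(T − 30.4)
3706 T = 90679 − 61759 = 28920
T ≈ 7.80 °C (positive, so assuming full melt was valid).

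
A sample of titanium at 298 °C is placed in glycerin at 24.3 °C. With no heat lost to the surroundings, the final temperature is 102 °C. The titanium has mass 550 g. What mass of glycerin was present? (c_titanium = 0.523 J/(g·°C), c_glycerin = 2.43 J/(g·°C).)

m ≈ 299 g

Heat lost by the titanium = heat gained by the glycerin:
550×0.523×(298 − 102) = m×2.43×(102 − 24.3)
188.81 m = 56379  ⇒  m ≈ 298.6 g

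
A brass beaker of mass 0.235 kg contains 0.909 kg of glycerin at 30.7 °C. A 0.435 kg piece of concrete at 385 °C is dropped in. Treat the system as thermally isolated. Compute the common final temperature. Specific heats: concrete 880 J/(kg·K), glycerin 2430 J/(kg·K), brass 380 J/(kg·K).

T_f ≈ 81.3 °C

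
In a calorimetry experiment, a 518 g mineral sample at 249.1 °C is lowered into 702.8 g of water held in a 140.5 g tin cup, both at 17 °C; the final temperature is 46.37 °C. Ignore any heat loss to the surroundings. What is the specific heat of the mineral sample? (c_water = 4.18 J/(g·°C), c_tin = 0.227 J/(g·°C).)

c ≈ 0.831 J/(g·°C)

Energy conservation, ΣQ = 0:
518×c×(46.37 − 249.1) + 702.8×4.18×(46.37 − 17) + 140.5×0.227×(46.37 − 17) = 0
-105014 c = -87217
c = -87217/-105014 ≈ 0.8305 J/(g·°C)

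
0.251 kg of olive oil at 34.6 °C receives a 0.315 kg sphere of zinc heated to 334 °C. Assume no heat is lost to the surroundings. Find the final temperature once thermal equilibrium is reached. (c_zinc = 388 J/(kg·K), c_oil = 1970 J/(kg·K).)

T_f ≈ 93.9 °C

Heat gained plus heat lost sum to zero:
0.315*388*(T − 334) + 0.251*1970*(T − 34.6) = 0
122.22(T − 334) + 494.47(T − 34.6) = 0
616.69 T = 57930
T = 57930/616.69 ≈ 93.94 °C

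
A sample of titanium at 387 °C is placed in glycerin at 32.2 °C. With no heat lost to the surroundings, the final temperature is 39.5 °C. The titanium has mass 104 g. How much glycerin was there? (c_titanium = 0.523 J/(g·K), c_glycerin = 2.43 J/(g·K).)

m ≈ 1070 g

|Q_titanium| = |Q_glycerin|:
104·0.523·(387 − 39.5) = m·2.43·(39.5 − 32.2)
17.74 m = 18901  ⇒  m ≈ 1066 g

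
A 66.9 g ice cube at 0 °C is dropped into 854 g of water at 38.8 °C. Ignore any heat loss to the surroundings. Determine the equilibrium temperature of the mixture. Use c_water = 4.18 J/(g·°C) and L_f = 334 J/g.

T_f ≈ 30.2 °C

Taking heat into each body as positive, Σ m c ΔT = 0:
fusion: m_ice L_f = 66.9·334 = 22345; warm the meltwater: 279.64 T; water: 3569.7(T − 38.8)
3849.4 T = 138505 − 22345 = 116161
T ≈ 30.18 °C. Since T > 0 °C, the all-ice-melts assumption holds.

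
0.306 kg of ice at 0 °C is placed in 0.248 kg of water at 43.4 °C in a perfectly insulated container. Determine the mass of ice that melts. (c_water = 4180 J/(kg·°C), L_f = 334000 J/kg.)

m_melted ≈ 0.135 kg

Cooling the water to 0 °C releases 0.248·4180·43.4 = 44990 J.
Melting all 0.306 kg of ice would need 0.306·334000 = 102204 J.
That's not enough to melt it all — equilibrium is at 0 °C with ice remaining.
Mass melted = 44990/334000 ≈ 0.1347 kg.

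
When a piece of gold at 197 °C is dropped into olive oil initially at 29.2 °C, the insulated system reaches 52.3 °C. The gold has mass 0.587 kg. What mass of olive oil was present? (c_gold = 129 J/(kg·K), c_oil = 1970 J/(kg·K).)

m ≈ 0.241 kg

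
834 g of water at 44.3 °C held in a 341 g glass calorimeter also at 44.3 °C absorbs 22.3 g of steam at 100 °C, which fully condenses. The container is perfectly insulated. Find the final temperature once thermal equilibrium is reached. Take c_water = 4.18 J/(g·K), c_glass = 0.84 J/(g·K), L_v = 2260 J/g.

Heat gained plus heat lost sum to zero:
latent heat released on condensation: 22.3×2260 = 50398; condensed water 100 °C→T: 93.21(T − 100); water warms: 834×4.18×(T − 44.3) = 3486.1(T − 44.3); glass cup: 341×0.84×(T − 44.3) = 286.44(T − 44.3)
3865.8 T = 50398 + 9321.4 + 167124 = 226844
T ≈ 58.68 °C, under the boiling point, so the assumption holds.

T_f ≈ 58.7 °C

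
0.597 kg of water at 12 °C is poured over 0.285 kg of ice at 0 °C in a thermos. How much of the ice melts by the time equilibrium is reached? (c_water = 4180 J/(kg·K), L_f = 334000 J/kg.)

m_melted ≈ 0.0897 kg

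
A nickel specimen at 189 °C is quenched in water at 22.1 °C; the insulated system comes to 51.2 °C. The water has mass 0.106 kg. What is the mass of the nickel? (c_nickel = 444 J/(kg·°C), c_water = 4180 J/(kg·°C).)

m ≈ 0.211 kg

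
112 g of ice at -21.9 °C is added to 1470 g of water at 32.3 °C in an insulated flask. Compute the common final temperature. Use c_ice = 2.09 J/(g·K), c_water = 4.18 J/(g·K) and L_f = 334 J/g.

T_f ≈ 23.6 °C

Taking heat into each body as positive, Σ m c ΔT = 0:
warm ice to 0 °C: 112·2.09·(0 − (-21.9)) = 5126.4; fusion: m_ice L_f = 112·334 = 37408; meltwater 0→T: 112·4.18·T = 468.16 T; water: 6144.6(T − 32.3)
6612.8 T = 198471 − 42534 = 155936
T ≈ 23.58 °C. Since T > 0 °C, the all-ice-melts assumption holds.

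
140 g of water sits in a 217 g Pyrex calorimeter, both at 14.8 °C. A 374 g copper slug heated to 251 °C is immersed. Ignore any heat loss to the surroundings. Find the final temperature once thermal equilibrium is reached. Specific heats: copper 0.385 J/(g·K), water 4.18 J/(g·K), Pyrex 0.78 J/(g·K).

T_f ≈ 52.7 °C

Let T be the final temperature. ΣQ_i = 0:
374*0.385*(T − 251) + 140*4.18*(T − 14.8) + 217*0.78*(T − 14.8) = 0
898.45 T = 47307
T = 47307 / 898.45 = 52.7 °C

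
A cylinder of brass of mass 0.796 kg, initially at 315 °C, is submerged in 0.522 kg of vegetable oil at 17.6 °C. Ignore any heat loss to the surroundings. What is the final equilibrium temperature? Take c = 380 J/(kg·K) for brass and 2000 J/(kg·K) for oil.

T_f ≈ 84.4 °C

Net heat exchanged in the isolated system is zero:
0.796*380*(T − 315) + 0.522*2000*(T − 17.6) = 0
302.48(T − 315) + 1044(T − 17.6) = 0
(302.48 + 1044) T = 302.48*315 + 1044*17.6
T = 113656/1346.5 ≈ 84.41 °C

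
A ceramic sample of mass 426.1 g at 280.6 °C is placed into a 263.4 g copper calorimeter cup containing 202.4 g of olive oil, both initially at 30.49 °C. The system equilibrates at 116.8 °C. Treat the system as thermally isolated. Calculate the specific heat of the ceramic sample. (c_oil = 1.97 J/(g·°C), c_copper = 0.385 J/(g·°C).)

c ≈ 0.618 J/(g·°C)

Setting the total heat transfer to zero:
426.1·c·(116.8 − 280.6) + 202.4·1.97·(116.8 − 30.49) + 263.4·0.385·(116.8 − 30.49) = 0
-69795 c = -43167
c = -43167/-69795 ≈ 0.6185 J/(g·°C)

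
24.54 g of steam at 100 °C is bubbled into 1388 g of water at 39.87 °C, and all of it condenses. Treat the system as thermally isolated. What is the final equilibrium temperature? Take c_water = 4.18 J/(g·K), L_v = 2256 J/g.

Conservation of energy gives ΣQ = 0:
latent heat released on condensation: 24.54×2256 = 55362
  condensed water 100 °C→T: 102.58(T − 100)
  water warms: 1388×4.18×(T − 39.87) = 5801.8(T − 39.87)
5904.4 T = 55362 + 10258 + 231319 = 296939
T ≈ 50.29 °C (< 100 °C, so full condensation is consistent).

T_f ≈ 50.3 °C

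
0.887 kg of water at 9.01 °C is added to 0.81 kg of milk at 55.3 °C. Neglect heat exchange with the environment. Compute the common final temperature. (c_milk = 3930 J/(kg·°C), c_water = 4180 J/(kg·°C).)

T_f ≈ 30.4 °C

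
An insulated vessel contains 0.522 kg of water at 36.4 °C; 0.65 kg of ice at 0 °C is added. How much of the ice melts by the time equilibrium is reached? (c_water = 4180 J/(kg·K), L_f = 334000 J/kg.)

Water can give up m c ΔT = 0.522×4180×36.4 = 79423 J before reaching 0 °C.
Melting all 0.65 kg of ice would need 0.65×334000 = 217100 J.
79423 J < 217100 J, so only part of the ice melts and the system sits at 0 °C.
m_melt = 79423 / L_f = 0.2378 kg.

m_melted ≈ 0.238 kg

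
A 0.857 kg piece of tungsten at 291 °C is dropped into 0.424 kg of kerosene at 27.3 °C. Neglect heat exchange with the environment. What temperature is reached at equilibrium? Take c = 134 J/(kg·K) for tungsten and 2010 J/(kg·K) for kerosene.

T_f ≈ 58.6 °C

T_f is the heat-capacity-weighted average of the initial temperatures:
T_f = (114.84·291 + 852.24·27.3) / (114.84 + 852.24)
    = 56684 / 967.08 ≈ 58.61 °C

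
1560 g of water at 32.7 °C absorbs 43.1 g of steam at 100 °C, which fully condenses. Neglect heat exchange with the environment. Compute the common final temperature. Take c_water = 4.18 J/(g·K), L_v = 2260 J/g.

Heat gained plus heat lost sum to zero:
steam→water at 100 °C releases m L_v = 43.1×2260 = 97406
  condensate cools 100→T: 43.1×4.18×(T − 100) = 180.16(T − 100)
  original water: 6520.8(T − 32.7)
6701 T = 97406 + 18016 + 213230 = 328652
T ≈ 49.05 °C, under the boiling point, so the assumption holds.

T_f ≈ 49.0 °C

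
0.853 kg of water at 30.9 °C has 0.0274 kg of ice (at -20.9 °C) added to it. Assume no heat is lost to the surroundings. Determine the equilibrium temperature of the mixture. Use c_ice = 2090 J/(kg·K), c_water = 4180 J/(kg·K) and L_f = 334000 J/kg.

T_f ≈ 27.1 °C

Sum of m c ΔT and latent-heat terms is zero:
warm ice to 0 °C: 0.0274×2090×(0 − (-20.9)) = 1196.9
  latent heat to melt: 0.0274×334000 = 9151.6
  meltwater 0→T: 0.0274×4180×T = 114.53 T
  water: 3565.5(T − 30.9)
3680.1 T = 110175 − 10348 = 99827
T ≈ 27.13 °C (positive, so assuming full melt was valid).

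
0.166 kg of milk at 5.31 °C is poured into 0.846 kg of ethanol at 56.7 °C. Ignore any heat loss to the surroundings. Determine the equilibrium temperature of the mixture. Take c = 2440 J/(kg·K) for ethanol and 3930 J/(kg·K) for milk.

T_f ≈ 44.4 °C

Heat gained plus heat lost sum to zero:
0.846·2440·(T − 56.7) + 0.166·3930·(T − 5.31) = 0
2716.6 T = 120507
T ≈ 44.36 °C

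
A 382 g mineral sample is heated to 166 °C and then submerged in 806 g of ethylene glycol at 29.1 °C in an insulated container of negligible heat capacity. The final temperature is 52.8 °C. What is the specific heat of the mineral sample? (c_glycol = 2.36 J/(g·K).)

m_s c (T_s − T_f) = m_glycol c_glycol (T_f − T_0):
382×c×(166 − 52.8) = 806×2.36×(52.8 − 29.1)
43242 c = 45081  ⇒  c ≈ 1.043 J/(g·K)

c ≈ 1.04 J/(g·K)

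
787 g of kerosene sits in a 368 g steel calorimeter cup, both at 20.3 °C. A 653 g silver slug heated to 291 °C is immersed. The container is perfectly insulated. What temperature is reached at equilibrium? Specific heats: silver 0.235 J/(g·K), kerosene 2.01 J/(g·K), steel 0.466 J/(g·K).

T_f ≈ 42.1 °C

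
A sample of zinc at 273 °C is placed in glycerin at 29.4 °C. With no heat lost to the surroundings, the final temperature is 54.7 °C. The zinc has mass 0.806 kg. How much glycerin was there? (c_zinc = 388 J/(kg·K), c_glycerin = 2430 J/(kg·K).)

Heat gained plus heat lost sum to zero:
0.806·388·(54.7 − 273) + m·2430·(54.7 − 29.4) = 0
61479 m = 68269
m = 68269/61479 ≈ 1.11 kg

m ≈ 1.11 kg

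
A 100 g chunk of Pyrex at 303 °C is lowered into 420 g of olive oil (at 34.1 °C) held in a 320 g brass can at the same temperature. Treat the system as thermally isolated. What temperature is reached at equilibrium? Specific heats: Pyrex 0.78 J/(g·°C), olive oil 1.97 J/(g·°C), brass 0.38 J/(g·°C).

Conservation of energy gives ΣQ = 0:
100×0.78×(T − 303) + 420×1.97×(T − 34.1) + 320×0.38×(T − 34.1) = 0
1027 T = 55995
T = 55995/1027 ≈ 54.52 °C

T_f ≈ 54.5 °C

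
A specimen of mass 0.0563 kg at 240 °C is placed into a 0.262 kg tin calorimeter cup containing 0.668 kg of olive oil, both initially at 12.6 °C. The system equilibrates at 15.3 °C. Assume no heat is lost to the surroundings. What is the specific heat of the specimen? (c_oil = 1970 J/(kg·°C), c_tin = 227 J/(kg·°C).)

c ≈ 294 J/(kg·°C)

Conservation of energy gives ΣQ = 0:
0.0563·c·(15.3 − 240) + 0.668·1970·(15.3 − 12.6) + 0.262·227·(15.3 − 12.6) = 0
-12.65 c = -3713.7
c = -3713.7/-12.65 ≈ 293.6 J/(kg·°C)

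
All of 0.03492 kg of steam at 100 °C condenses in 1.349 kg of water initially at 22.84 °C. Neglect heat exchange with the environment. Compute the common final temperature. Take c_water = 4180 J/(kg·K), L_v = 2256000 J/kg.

T_f ≈ 38.4 °C

Sum of m c ΔT and latent-heat terms is zero:
condense steam: −0.03492×2256000 = −78780
  condensed water 100 °C→T: 145.97(T − 100)
  water warms: 1.349×4180×(T − 22.84) = 5638.8(T − 22.84)
5784.8 T = 78780 + 14597 + 128791 = 222167
T ≈ 38.41 °C — below 100 °C, confirming all the steam condensed.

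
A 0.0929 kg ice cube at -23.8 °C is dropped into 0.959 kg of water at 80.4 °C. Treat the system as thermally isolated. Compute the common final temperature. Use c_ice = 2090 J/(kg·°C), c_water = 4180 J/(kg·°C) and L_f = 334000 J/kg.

T_f ≈ 65.2 °C

Sum of m c ΔT and latent-heat terms is zero:
warm ice to 0 °C: 0.0929×2090×(0 − (-23.8)) = 4621; latent heat to melt: 0.0929×334000 = 31029; warm the meltwater: 388.32 T; water: 4008.6(T − 80.4)
4396.9 T = 322293 − 35650 = 286643
T ≈ 65.19 °C (positive, so assuming full melt was valid).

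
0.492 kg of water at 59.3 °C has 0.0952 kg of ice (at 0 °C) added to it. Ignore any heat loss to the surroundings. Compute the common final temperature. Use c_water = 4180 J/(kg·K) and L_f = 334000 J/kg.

T_f ≈ 36.7 °C

Heat gained plus heat lost sum to zero:
melt ice: 0.0952·334000 = 31797
  warm the meltwater: 397.94 T
  water: 2056.6(T − 59.3)
2454.5 T = 121954 − 31797 = 90157
T ≈ 36.73 °C. Since T > 0 °C, the all-ice-melts assumption holds.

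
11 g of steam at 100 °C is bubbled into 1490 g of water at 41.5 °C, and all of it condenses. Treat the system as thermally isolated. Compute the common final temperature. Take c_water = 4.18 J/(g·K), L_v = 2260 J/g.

Let T be the final temperature. ΣQ_i = 0:
latent heat released on condensation: 11×2260 = 24860; condensate cools 100→T: 11×4.18×(T − 100) = 45.98(T − 100); original water: 6228.2(T − 41.5)
6274.2 T = 24860 + 4598 + 258470 = 287928
T ≈ 45.89 °C, under the boiling point, so the assumption holds.

T_f ≈ 45.9 °C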